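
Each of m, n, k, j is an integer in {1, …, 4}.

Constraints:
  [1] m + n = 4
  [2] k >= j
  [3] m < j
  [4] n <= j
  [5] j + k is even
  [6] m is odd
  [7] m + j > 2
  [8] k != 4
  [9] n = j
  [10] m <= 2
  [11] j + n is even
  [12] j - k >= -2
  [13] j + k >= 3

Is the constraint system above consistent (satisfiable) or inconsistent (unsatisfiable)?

One satisfying assignment is m = 1, n = 3, k = 3, j = 3.
For the less obvious constraints — constraint 1: m + n = 4; constraint 7: m + j = 4 — and the others hold by inspection.

Satisfiable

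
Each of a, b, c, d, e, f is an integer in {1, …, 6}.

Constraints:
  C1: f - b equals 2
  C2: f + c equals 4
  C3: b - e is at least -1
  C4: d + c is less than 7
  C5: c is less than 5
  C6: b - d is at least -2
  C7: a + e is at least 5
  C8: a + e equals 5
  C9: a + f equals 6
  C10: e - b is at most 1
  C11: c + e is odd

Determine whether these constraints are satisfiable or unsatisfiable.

Take a = 3, b = 1, c = 1, d = 3, e = 2, f = 3. Then constraint 1: f - b = 2; constraint 2: f + c = 4; constraint 3: b - e = -1, and every other listed constraint is also met.

Satisfiable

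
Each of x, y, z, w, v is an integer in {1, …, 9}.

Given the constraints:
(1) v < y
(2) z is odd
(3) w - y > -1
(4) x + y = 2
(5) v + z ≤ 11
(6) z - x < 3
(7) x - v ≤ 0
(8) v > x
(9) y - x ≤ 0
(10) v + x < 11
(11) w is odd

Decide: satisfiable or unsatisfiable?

Constraints 1, 7, and 9 give y ≤ x, x ≤ v, v < y. Chaining: y ≤ x ≤ v < y, which forces y < y — impossible.

Unsatisfiable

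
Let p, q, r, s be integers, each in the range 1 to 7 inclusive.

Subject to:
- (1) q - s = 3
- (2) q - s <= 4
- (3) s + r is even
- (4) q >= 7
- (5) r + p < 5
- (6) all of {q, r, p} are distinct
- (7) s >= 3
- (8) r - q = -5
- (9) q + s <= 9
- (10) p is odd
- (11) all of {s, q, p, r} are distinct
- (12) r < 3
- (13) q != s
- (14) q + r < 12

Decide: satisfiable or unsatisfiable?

From constraint 4: q ≥ 7. From constraint 7: s ≥ 3. Hence q + s ≥ 10. But constraint 9 requires q + s ≤ 9, and 9 < 10. Contradiction.

Unsatisfiable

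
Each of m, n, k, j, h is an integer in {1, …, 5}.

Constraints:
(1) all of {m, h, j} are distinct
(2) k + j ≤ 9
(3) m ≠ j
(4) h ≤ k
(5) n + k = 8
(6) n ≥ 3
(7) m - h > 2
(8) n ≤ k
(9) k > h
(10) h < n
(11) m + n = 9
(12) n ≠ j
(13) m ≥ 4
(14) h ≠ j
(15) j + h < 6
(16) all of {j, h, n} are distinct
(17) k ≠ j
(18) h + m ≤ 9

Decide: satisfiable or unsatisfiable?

Satisfiable

The assignment m = 5, n = 4, k = 4, j = 2, h = 1 works:
  constraint 2 holds since k + j = 6.
  constraint 5 holds since n + k = 8.
  constraint 7 holds since m - h = 4.
The rest check out directly.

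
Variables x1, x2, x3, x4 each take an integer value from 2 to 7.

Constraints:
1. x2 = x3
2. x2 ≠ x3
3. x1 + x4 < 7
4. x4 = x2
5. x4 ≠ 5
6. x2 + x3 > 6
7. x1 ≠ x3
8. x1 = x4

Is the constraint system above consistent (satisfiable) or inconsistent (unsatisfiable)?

Unsatisfiable

From constraints 1, 4, and 8, x1 = x4 = x2 = x3, so x1 = x3. But constraint 7 says x1 ≠ x3. Contradiction.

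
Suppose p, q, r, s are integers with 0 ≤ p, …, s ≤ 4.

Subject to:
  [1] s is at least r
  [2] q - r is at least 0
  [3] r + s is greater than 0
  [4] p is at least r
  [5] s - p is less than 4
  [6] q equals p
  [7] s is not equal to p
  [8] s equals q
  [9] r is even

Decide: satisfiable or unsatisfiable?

Unsatisfiable

From constraints 6 and 8, s = q = p, so s = p. But constraint 7 says s ≠ p. Contradiction.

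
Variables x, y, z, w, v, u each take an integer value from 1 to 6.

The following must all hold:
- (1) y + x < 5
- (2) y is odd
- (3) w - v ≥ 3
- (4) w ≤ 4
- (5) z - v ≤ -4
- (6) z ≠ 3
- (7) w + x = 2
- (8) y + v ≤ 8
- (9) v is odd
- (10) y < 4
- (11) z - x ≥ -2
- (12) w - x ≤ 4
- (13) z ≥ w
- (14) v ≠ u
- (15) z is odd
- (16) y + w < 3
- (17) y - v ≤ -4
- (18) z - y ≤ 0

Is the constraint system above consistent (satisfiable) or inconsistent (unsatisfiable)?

Unsatisfiable

Constraints 3, 11, 12, 17, and 18 give x − w ≥ -4, w − v ≥ 3, v − y ≥ 4, y − z ≥ 0, z − x ≥ -2.
Adding all 5 inequalities: the left sides telescope to 0, and the right sides sum to (-4) + 3 + 4 + 0 + (-2) = 1. So 0 ≥ 1, which is false.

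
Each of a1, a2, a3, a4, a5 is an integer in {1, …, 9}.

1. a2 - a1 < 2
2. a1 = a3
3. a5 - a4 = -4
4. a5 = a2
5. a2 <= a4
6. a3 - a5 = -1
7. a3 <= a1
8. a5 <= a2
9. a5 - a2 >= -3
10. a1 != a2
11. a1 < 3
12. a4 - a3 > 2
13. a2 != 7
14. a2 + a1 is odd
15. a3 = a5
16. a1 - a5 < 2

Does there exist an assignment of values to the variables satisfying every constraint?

Unsatisfiable

From constraints 2, 4, and 15, a1 = a3 = a5 = a2, so a1 = a2. But constraint 10 says a1 ≠ a2. Contradiction.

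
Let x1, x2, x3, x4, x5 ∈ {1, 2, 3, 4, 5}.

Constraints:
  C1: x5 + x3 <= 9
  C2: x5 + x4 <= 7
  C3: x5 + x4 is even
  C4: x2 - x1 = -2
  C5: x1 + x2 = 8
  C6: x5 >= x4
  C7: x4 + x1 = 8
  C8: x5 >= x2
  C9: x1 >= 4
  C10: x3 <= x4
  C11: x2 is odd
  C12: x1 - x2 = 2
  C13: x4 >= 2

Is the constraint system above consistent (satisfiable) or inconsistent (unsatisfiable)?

Satisfiable

Take x1 = 5, x2 = 3, x3 = 3, x4 = 3, x5 = 3. Then constraint 1: x5 + x3 = 6; constraint 2: x5 + x4 = 6; constraint 4: x2 - x1 = -2, and every other listed constraint is also met.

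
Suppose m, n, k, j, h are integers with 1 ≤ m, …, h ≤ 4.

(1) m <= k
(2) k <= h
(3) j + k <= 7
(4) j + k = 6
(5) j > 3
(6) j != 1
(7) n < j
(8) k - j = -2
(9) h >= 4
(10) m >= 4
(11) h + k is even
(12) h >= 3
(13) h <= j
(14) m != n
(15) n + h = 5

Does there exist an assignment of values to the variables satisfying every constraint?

From constraints 9 and 13: j ≥ h ≥ 4. From constraints 1 and 10: k ≥ m ≥ 4. Hence j + k ≥ 8. But constraint 3 requires j + k ≤ 7, and 7 < 8. Contradiction.

Unsatisfiable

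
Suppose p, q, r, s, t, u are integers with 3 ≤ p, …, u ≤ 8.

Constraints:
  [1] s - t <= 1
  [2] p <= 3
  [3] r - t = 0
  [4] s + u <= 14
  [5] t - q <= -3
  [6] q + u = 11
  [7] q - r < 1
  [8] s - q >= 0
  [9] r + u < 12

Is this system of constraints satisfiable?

Unsatisfiable

Constraints 1, 5, and 8 give s − q ≥ 0, q − t ≥ 3, t − s ≥ -1.
Adding all 3 inequalities: the left sides telescope to 0, and the right sides sum to 0 + 3 + (-1) = 2. So 0 ≥ 2, which is false.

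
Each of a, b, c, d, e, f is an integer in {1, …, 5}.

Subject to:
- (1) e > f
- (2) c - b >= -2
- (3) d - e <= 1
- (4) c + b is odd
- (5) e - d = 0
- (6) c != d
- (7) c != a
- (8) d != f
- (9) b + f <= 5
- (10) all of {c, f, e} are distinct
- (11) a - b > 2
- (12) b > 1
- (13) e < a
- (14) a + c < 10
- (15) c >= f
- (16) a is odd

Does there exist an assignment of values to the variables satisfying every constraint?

Satisfiable

Take a = 5, b = 2, c = 3, d = 4, e = 4, f = 2. Then constraint 2: c - b = 1; constraint 3: d - e = 0; constraint 5: e - d = 0, and every other listed constraint is also met.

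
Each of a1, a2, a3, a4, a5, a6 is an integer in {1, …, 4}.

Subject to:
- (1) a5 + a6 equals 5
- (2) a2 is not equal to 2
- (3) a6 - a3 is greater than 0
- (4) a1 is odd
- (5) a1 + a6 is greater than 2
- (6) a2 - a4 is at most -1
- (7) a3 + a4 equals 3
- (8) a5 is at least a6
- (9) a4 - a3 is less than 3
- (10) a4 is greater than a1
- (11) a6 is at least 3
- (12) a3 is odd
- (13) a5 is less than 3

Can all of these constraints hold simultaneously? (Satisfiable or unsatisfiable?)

From constraints 8 and 11: a5 ≥ a6 and a6 ≥ 3, so a5 ≥ 3. From constraint 13: a5 ≤ 2. But 2 < 3, so no value of a5 works.

Unsatisfiable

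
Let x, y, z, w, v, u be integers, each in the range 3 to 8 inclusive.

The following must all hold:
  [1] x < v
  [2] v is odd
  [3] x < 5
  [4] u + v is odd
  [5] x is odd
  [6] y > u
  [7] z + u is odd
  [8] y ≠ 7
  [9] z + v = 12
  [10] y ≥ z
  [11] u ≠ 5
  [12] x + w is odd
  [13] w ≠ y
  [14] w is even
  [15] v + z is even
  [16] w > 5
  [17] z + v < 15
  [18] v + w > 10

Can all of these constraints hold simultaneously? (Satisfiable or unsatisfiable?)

The assignment x = 3, y = 8, z = 7, w = 6, v = 5, u = 6 works:
  constraint 9 holds since z + v = 12.
  constraint 17 holds since z + v = 12.
  constraint 18 holds since v + w = 11.
The rest check out directly.

Satisfiable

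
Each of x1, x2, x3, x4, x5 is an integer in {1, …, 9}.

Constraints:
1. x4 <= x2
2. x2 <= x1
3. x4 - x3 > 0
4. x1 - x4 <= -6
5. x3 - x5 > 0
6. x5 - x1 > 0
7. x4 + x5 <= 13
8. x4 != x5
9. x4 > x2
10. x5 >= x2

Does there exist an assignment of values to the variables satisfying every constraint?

Constraints 1, 2, 3, 5, and 6 give x4 ≤ x2, x2 ≤ x1, x1 < x5, x5 < x3, x3 < x4. Chaining: x4 ≤ x2 ≤ x1 < x5 < x3 < x4, which forces x4 < x4 — impossible.

Unsatisfiable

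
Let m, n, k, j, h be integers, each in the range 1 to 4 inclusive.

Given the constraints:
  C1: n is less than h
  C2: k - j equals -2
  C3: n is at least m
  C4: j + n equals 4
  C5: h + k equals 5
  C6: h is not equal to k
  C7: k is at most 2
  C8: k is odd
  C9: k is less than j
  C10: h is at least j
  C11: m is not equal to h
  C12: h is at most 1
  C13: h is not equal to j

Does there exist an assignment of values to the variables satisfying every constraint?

From constraint 12: h ≤ 1. From constraint 7: k ≤ 2. Hence h + k ≤ 3. But constraint 5 requires h + k = 5, and 5 > 3. Contradiction.

Unsatisfiable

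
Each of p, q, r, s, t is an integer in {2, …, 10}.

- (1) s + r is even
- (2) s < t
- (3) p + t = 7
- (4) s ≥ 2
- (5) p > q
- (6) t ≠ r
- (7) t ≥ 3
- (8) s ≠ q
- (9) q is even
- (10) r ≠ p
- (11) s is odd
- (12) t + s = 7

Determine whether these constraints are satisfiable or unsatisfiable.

Satisfiable

Try p = 3, q = 2, r = 5, s = 3, t = 4.
Check constraint 1: s + r = 8 is even; constraint 3: p + t = 7; constraint 12: t + s = 7. The remaining constraints are straightforward to verify.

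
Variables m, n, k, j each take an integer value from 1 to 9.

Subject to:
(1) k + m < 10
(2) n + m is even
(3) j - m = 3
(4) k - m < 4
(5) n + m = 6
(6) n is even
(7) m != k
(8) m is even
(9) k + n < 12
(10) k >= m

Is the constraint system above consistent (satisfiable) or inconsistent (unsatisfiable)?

Setting (m, n, k, j) = (2, 4, 5, 5) satisfies everything: constraint 1: k + m = 7; constraint 3: j - m = 3; constraint 4: k - m = 3, and the others follow.

Satisfiable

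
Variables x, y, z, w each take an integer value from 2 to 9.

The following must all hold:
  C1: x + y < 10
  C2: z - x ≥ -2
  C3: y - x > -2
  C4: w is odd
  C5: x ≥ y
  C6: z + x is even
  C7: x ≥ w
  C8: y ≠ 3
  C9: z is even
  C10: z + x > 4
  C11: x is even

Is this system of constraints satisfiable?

One satisfying assignment is x = 4, y = 4, z = 2, w = 3.
For the less obvious constraints — constraint 1: x + y = 8; constraint 2: z - x = -2; constraint 3: y - x = 0 — and the others hold by inspection.

Satisfiable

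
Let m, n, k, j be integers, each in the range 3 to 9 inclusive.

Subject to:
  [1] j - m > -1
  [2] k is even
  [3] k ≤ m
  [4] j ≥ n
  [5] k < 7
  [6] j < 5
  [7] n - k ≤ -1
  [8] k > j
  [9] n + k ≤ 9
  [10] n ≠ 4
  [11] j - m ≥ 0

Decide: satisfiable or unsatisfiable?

Unsatisfiable

Constraints 3, 8, and 11 give k ≤ m, m ≤ j, j < k. Chaining: k ≤ m ≤ j < k, which forces k < k — impossible.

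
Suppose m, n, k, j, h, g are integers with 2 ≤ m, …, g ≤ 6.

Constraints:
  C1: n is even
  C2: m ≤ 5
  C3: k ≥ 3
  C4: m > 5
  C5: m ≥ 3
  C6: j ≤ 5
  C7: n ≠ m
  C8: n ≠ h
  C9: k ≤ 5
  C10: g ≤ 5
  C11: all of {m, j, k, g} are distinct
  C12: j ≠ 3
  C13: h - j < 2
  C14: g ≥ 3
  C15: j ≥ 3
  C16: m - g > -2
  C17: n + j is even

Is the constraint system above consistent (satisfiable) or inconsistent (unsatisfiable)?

Unsatisfiable

Constraints 2, 3, 5, 6, 9, 10, 14, and 15 confine each of m, j, k, g to the 3 values {3, …, 5}.
Constraint 11 requires all 4 of them to be distinct, but only 3 values are available — impossible by the pigeonhole principle.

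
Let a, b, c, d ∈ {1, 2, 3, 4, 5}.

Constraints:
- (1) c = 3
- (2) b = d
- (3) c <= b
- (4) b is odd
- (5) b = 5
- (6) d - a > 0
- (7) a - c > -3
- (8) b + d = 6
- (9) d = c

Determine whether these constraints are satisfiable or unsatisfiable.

Unsatisfiable

Constraint 5 fixes b = 5 and constraint 1 fixes c = 3. Constraints 2 and 9 give b = d = c, so b = c. But 5 ≠ 3 — contradiction.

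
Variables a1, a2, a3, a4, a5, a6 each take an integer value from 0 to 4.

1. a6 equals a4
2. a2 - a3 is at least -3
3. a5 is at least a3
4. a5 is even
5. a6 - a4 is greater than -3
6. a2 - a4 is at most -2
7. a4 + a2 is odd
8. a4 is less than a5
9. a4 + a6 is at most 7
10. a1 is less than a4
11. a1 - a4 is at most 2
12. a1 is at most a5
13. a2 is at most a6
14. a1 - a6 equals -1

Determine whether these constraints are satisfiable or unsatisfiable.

Take a1 = 2, a2 = 0, a3 = 2, a4 = 3, a5 = 4, a6 = 3. Then constraint 2: a2 - a3 = -2; constraint 5: a6 - a4 = 0, and every other listed constraint is also met.

Satisfiable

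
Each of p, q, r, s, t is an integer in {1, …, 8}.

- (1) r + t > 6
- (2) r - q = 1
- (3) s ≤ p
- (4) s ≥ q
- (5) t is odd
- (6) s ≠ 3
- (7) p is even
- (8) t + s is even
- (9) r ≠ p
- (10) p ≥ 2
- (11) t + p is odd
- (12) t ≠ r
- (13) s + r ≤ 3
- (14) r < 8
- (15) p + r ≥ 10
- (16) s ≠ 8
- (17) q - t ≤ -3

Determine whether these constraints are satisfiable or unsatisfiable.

Take p = 8, q = 1, r = 2, s = 1, t = 5. Then constraint 1: r + t = 7; constraint 2: r - q = 1, and every other listed constraint is also met.

Satisfiable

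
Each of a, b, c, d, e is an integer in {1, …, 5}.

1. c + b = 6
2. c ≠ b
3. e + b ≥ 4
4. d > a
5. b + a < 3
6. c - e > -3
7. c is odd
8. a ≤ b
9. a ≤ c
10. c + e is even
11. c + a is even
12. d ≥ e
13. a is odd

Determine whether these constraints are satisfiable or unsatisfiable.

Satisfiable

Try a = 1, b = 1, c = 5, d = 5, e = 5.
Check constraint 1: c + b = 6; constraint 3: e + b = 6; constraint 5: b + a = 2. The remaining constraints are straightforward to verify.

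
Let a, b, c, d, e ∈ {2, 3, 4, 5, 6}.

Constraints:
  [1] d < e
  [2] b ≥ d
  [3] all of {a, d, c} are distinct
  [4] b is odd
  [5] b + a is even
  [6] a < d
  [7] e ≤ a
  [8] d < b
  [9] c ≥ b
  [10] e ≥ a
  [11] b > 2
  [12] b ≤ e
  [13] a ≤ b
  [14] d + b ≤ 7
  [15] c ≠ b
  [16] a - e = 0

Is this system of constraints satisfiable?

Unsatisfiable

Constraints 1, 6, and 7 give e ≤ a, a < d, d < e. Chaining: e ≤ a < d < e, which forces e < e — impossible.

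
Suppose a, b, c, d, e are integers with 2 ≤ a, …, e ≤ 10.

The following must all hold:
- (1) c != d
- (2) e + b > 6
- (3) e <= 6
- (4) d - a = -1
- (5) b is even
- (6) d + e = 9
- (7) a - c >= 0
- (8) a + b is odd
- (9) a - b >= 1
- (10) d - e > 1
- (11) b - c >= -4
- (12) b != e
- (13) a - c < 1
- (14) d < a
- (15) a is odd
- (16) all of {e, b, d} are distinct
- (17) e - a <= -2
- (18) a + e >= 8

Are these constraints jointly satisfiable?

Satisfiable

One satisfying assignment is a = 7, b = 4, c = 7, d = 6, e = 3.
For the less obvious constraints — constraint 2: e + b = 7; constraint 4: d - a = -1; constraint 6: d + e = 9 — and the others hold by inspection.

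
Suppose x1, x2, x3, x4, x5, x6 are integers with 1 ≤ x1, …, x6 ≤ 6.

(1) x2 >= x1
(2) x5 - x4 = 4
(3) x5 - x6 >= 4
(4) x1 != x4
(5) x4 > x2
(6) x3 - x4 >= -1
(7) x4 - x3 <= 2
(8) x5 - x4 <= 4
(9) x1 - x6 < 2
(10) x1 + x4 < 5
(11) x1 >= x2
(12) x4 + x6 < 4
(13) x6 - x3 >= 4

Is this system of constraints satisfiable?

Constraints 3, 7, 8, and 13 give x6 − x3 ≥ 4, x3 − x4 ≥ -2, x4 − x5 ≥ -4, x5 − x6 ≥ 4.
Adding all 4 inequalities: the left sides telescope to 0, and the right sides sum to 4 + (-2) + (-4) + 4 = 2. So 0 ≥ 2, which is false.

Unsatisfiable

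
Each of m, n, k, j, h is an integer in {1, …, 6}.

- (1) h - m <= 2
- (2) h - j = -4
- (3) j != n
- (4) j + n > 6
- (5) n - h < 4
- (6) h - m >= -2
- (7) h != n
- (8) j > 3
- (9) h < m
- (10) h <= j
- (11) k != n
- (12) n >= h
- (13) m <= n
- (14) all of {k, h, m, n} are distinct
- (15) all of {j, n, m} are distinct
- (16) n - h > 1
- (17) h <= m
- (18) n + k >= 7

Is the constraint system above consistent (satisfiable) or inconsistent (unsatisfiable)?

One satisfying assignment is m = 2, n = 3, k = 5, j = 5, h = 1.
For the less obvious constraints — constraint 1: h - m = -1; constraint 2: h - j = -4 — and the others hold by inspection.

Satisfiable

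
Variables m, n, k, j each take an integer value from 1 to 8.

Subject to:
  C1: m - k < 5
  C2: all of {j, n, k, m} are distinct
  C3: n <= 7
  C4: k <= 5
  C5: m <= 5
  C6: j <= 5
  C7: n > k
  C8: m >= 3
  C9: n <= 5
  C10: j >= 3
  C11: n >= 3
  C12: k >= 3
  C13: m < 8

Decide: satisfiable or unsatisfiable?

Constraints 4, 5, 6, 8, 9, 10, 11, and 12 confine each of j, n, k, m to the 3 values {3, …, 5}.
Constraint 2 requires all 4 of them to be distinct, but only 3 values are available — impossible by the pigeonhole principle.

Unsatisfiable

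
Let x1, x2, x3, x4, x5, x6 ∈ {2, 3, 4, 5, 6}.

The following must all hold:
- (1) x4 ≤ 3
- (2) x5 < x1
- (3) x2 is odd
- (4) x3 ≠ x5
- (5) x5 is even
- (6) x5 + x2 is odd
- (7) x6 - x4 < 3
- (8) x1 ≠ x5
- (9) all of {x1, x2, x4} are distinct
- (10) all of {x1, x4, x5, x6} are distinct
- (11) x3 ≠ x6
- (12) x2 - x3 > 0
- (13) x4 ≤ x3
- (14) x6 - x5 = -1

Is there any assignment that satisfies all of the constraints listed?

The assignment x1 = 6, x2 = 5, x3 = 2, x4 = 2, x5 = 4, x6 = 3 works:
  constraint 7 holds since x6 - x4 = 1.
  constraint 12 holds since x2 - x3 = 3.
  constraint 14 holds since x6 - x5 = -1.
The rest check out directly.

Satisfiable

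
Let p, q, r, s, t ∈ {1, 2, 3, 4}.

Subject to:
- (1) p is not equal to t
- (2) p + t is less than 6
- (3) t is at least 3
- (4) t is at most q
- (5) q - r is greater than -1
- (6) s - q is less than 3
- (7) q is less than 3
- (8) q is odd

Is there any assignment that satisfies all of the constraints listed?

Unsatisfiable

From constraints 3 and 4: q ≥ t and t ≥ 3, so q ≥ 3. From constraint 7: q ≤ 2. But 2 < 3, so no value of q works.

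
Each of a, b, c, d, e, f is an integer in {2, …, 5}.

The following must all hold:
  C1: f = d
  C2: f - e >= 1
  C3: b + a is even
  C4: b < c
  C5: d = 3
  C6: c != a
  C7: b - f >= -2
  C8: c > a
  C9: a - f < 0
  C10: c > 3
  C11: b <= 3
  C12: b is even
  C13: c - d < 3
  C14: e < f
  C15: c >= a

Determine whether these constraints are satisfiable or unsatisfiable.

Satisfiable

The assignment a = 2, b = 2, c = 5, d = 3, e = 2, f = 3 works:
  constraint 2 holds since f - e = 1.
  constraint 7 holds since b - f = -1.
  constraint 9 holds since a - f = -1.
The rest check out directly.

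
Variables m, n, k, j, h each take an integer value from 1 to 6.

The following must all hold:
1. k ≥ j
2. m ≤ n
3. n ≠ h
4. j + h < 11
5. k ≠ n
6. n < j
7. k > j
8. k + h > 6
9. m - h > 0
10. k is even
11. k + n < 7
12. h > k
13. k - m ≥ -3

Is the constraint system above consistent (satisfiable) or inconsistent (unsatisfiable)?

Unsatisfiable

Constraints 2, 6, 7, 9, and 12 give h < m, m ≤ n, n < j, j < k, k < h. Chaining: h < m ≤ n < j < k < h, which forces h < h — impossible.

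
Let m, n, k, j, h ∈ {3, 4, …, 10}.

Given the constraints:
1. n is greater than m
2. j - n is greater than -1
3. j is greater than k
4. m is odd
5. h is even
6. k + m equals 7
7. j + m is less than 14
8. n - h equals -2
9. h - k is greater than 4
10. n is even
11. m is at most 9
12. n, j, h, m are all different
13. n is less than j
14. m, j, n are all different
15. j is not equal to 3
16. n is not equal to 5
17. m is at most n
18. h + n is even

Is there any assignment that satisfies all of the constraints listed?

Satisfiable

Setting (m, n, k, j, h) = (3, 8, 4, 9, 10) satisfies everything: constraint 2: j - n = 1; constraint 6: k + m = 7; constraint 7: j + m = 12, and the others follow.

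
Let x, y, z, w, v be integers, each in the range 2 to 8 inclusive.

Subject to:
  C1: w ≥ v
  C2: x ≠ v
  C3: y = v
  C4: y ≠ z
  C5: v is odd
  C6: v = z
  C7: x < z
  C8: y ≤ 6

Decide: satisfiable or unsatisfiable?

Unsatisfiable

From constraints 3 and 6, y = v = z, so y = z. But constraint 4 says y ≠ z. Contradiction.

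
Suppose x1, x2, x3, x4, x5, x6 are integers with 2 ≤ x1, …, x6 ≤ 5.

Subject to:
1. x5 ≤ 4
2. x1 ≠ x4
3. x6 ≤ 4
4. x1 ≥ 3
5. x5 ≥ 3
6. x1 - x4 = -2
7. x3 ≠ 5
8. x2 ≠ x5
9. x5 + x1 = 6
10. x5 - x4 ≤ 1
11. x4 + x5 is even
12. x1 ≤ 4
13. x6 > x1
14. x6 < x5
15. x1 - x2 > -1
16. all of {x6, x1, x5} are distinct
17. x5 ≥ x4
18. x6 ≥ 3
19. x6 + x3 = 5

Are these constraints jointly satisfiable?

Unsatisfiable

Constraints 1, 3, 4, 5, 12, and 18 confine each of x6, x1, x5 to the 2 values {3, 4}.
Constraint 16 requires all 3 of them to be distinct, but only 2 values are available — impossible by the pigeonhole principle.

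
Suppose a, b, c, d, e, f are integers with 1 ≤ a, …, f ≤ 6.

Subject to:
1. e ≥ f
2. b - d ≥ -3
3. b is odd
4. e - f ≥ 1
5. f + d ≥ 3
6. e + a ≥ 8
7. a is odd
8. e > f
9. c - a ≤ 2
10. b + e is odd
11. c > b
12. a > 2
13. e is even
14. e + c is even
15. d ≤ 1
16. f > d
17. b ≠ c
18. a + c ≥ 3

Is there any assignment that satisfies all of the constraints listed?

Satisfiable

One satisfying assignment is a = 3, b = 1, c = 2, d = 1, e = 6, f = 3.
For the less obvious constraints — constraint 2: b - d = 0; constraint 4: e - f = 3; constraint 5: f + d = 4 — and the others hold by inspection.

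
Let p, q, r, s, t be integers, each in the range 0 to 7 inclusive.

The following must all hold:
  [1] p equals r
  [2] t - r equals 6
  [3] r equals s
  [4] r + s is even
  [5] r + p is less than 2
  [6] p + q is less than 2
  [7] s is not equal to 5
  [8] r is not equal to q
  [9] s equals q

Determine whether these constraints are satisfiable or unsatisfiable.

From constraints 3 and 9, r = s = q, so r = q. But constraint 8 says r ≠ q. Contradiction.

Unsatisfiable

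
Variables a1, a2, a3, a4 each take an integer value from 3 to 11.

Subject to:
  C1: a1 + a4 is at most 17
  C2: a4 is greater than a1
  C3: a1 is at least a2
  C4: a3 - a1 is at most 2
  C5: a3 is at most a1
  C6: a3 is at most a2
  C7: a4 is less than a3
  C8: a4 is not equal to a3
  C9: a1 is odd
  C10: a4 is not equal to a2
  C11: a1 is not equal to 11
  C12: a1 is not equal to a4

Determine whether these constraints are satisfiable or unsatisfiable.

Constraints 2, 3, 6, and 7 give a3 ≤ a2, a2 ≤ a1, a1 < a4, a4 < a3. Chaining: a3 ≤ a2 ≤ a1 < a4 < a3, which forces a3 < a3 — impossible.

Unsatisfiable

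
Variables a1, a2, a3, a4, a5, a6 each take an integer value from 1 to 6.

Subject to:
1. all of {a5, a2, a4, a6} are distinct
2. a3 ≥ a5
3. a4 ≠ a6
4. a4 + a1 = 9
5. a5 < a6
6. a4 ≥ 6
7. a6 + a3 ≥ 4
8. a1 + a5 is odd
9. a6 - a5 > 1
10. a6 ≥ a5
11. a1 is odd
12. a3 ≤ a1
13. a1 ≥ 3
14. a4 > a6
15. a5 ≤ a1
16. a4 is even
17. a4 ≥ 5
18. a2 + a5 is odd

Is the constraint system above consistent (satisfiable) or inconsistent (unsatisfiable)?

Satisfiable

Try a1 = 3, a2 = 1, a3 = 2, a4 = 6, a5 = 2, a6 = 5.
Check constraint 4: a4 + a1 = 9; constraint 7: a6 + a3 = 7; constraint 9: a6 - a5 = 3. The remaining constraints are straightforward to verify.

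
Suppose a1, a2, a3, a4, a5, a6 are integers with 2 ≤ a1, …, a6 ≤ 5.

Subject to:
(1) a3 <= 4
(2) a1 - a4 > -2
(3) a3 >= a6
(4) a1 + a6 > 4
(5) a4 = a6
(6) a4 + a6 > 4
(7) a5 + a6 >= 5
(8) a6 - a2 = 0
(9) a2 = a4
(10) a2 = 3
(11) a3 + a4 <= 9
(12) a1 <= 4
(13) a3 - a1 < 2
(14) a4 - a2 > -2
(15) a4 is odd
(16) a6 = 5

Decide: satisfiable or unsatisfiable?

Constraint 10 fixes a2 = 3 and constraint 16 fixes a6 = 5. Constraints 5 and 9 give a2 = a4 = a6, so a2 = a6. But 3 ≠ 5 — contradiction.

Unsatisfiable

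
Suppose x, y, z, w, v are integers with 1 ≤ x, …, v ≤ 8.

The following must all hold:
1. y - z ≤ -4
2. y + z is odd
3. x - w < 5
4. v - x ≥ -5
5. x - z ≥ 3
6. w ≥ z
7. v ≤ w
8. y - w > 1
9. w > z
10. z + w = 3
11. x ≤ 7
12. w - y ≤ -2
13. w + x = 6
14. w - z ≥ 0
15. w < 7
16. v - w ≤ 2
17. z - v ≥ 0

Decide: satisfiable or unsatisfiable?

Unsatisfiable

Constraints 1, 4, 5, 12, and 16 give z − y ≥ 4, y − w ≥ 2, w − v ≥ -2, v − x ≥ -5, x − z ≥ 3.
Adding all 5 inequalities: the left sides telescope to 0, and the right sides sum to 4 + 2 + (-2) + (-5) + 3 = 2. So 0 ≥ 2, which is false.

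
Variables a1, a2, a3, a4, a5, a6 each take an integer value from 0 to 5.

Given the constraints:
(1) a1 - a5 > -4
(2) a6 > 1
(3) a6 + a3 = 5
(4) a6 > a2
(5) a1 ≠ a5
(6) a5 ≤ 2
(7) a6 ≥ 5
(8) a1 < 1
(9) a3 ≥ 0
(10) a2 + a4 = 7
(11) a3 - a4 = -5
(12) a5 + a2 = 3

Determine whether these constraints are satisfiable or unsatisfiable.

Take a1 = 0, a2 = 2, a3 = 0, a4 = 5, a5 = 1, a6 = 5. Then constraint 1: a1 - a5 = -1; constraint 3: a6 + a3 = 5, and every other listed constraint is also met.

Satisfiable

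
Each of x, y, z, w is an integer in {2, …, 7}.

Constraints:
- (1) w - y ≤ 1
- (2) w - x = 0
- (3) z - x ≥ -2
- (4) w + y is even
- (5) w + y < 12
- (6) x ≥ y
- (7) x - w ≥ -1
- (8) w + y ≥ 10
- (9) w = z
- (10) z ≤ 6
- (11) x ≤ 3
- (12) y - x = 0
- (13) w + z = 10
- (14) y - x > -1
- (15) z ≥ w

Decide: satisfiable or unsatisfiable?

Unsatisfiable

From constraints 10 and 15: w ≤ z ≤ 6. From constraints 6 and 11: y ≤ x ≤ 3. Hence w + y ≤ 9. But constraint 8 requires w + y ≥ 10, and 10 > 9. Contradiction.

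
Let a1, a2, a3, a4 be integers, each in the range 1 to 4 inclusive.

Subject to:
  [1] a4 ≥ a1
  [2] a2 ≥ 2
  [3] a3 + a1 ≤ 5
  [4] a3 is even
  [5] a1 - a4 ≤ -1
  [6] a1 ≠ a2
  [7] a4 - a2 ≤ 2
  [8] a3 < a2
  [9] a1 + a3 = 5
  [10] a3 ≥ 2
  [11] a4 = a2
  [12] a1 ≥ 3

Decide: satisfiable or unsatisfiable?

Satisfiable

The assignment a1 = 3, a2 = 4, a3 = 2, a4 = 4 works:
  constraint 3 holds since a3 + a1 = 5.
  constraint 5 holds since a1 - a4 = -1.
  constraint 7 holds since a4 - a2 = 0.
The rest check out directly.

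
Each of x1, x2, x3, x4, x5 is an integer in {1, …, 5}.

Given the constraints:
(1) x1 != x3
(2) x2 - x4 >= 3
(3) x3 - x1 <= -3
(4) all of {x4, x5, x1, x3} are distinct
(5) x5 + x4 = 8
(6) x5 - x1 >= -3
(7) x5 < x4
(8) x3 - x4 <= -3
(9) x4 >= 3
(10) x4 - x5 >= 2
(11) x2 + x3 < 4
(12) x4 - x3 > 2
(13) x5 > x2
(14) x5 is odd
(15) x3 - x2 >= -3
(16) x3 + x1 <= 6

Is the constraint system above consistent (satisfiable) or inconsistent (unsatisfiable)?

Unsatisfiable

Constraints 2, 3, 6, 10, and 15 give x3 − x2 ≥ -3, x2 − x4 ≥ 3, x4 − x5 ≥ 2, x5 − x1 ≥ -3, x1 − x3 ≥ 3.
Adding all 5 inequalities: the left sides telescope to 0, and the right sides sum to (-3) + 3 + 2 + (-3) + 3 = 2. So 0 ≥ 2, which is false.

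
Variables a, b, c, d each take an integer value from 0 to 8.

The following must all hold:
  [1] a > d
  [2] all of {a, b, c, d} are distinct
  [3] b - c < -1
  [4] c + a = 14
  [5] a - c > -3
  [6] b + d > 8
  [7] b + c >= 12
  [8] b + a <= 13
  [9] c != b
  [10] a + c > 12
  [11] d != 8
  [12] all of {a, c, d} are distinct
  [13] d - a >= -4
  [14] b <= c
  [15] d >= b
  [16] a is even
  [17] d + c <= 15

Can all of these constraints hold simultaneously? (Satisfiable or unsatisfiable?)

Satisfiable

The assignment a = 6, b = 4, c = 8, d = 5 works:
  constraint 3 holds since b - c = -4.
  constraint 4 holds since c + a = 14.
The rest check out directly.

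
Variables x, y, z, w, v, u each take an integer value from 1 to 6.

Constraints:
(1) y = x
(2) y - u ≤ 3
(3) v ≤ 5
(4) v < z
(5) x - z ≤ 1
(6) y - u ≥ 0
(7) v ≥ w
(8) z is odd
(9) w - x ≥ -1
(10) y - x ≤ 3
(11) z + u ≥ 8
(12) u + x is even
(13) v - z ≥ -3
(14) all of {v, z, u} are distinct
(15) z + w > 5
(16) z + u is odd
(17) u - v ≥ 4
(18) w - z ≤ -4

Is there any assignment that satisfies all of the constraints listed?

Unsatisfiable

Constraints 6, 9, 10, 13, 17, and 18 give z − w ≥ 4, w − x ≥ -1, x − y ≥ -3, y − u ≥ 0, u − v ≥ 4, v − z ≥ -3.
Adding all 6 inequalities: the left sides telescope to 0, and the right sides sum to 4 + (-1) + (-3) + 0 + 4 + (-3) = 1. So 0 ≥ 1, which is false.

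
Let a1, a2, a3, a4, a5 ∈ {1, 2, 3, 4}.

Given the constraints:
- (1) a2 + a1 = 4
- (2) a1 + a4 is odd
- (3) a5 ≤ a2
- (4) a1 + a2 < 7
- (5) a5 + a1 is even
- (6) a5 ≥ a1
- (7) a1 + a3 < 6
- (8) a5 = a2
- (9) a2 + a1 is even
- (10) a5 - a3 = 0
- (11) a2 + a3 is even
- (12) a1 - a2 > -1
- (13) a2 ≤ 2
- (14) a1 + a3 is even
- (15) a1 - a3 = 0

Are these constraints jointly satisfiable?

Satisfiable

One satisfying assignment is a1 = 2, a2 = 2, a3 = 2, a4 = 3, a5 = 2.
For the less obvious constraints — constraint 1: a2 + a1 = 4; constraint 4: a1 + a2 = 4; constraint 7: a1 + a3 = 4 — and the others hold by inspection.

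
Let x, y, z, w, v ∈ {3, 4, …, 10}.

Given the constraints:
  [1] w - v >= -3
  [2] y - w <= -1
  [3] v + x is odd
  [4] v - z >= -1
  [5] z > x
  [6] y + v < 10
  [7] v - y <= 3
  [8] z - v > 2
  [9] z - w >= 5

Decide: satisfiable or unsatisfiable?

Unsatisfiable

Constraints 2, 4, 7, and 9 give v − z ≥ -1, z − w ≥ 5, w − y ≥ 1, y − v ≥ -3.
Adding all 4 inequalities: the left sides telescope to 0, and the right sides sum to (-1) + 5 + 1 + (-3) = 2. So 0 ≥ 2, which is false.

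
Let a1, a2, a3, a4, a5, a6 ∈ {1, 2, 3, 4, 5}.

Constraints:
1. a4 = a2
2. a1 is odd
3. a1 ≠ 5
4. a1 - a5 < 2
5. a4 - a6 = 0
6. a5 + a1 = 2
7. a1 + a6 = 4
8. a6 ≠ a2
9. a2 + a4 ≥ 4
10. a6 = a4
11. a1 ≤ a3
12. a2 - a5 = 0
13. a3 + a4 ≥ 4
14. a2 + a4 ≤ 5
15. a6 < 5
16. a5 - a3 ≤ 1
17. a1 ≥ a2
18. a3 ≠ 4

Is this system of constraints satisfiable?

Unsatisfiable

From constraints 1 and 10, a6 = a4 = a2, so a6 = a2. But constraint 8 says a6 ≠ a2. Contradiction.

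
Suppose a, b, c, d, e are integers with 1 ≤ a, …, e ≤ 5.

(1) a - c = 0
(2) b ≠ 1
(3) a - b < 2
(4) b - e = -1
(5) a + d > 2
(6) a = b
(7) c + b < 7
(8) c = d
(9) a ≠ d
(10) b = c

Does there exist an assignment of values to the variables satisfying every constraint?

Unsatisfiable

From constraints 6, 8, and 10, a = b = c = d, so a = d. But constraint 9 says a ≠ d. Contradiction.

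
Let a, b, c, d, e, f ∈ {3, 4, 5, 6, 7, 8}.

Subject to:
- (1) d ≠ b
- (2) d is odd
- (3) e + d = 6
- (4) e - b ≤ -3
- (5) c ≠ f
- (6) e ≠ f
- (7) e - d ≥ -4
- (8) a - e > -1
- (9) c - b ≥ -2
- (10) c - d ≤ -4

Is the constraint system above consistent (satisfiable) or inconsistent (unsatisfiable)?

Constraints 4, 7, 9, and 10 give d − c ≥ 4, c − b ≥ -2, b − e ≥ 3, e − d ≥ -4.
Adding all 4 inequalities: the left sides telescope to 0, and the right sides sum to 4 + (-2) + 3 + (-4) = 1. So 0 ≥ 1, which is false.

Unsatisfiable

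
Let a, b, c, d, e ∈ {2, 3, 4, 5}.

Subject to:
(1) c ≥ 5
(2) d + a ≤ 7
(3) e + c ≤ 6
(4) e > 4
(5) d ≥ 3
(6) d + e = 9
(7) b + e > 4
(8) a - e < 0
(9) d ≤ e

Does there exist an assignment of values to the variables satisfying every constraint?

Unsatisfiable

From constraints 5 and 9: e ≥ d ≥ 3. From constraint 1: c ≥ 5. Hence e + c ≥ 8. But constraint 3 requires e + c ≤ 6, and 6 < 8. Contradiction.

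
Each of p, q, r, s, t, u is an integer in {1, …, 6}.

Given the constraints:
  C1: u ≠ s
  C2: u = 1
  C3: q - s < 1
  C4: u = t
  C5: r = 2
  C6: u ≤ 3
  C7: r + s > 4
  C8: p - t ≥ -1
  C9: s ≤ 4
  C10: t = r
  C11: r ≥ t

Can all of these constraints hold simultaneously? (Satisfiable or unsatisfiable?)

Unsatisfiable

Constraint 2 fixes u = 1 and constraint 5 fixes r = 2. Constraints 4 and 10 give u = t = r, so u = r. But 1 ≠ 2 — contradiction.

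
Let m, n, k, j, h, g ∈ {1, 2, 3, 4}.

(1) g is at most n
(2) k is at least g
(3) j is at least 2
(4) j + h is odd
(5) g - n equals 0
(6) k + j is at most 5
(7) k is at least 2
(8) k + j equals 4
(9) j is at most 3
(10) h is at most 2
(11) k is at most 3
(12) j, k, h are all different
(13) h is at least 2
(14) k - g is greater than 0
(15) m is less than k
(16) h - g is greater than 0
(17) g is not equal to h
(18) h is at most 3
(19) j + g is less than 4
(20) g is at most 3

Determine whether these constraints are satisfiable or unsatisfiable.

Unsatisfiable

Constraints 3, 7, 9, 11, 13, and 18 confine each of j, k, h to the 2 values {2, 3}.
Constraint 12 requires all 3 of them to be distinct, but only 2 values are available — impossible by the pigeonhole principle.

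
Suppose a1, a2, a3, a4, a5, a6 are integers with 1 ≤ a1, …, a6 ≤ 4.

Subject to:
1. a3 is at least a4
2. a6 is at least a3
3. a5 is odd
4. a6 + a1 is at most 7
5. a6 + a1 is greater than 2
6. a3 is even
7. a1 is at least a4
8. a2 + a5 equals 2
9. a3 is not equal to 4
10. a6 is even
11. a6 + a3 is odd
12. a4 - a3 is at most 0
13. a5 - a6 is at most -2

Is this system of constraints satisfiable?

Unsatisfiable

Constraint 10 makes a6 even and constraint 6 makes a3 even, so a6 + a3 must be even. Constraint 11 says a6 + a3 is odd — contradiction.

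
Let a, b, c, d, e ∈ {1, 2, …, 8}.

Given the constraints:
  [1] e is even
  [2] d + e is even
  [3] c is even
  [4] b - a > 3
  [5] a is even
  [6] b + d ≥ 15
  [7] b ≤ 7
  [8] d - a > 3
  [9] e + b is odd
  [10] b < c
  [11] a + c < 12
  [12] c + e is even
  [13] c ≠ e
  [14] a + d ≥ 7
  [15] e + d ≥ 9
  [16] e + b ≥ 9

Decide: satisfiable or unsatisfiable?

Setting (a, b, c, d, e) = (2, 7, 8, 8, 2) satisfies everything: constraint 4: b - a = 5; constraint 6: b + d = 15, and the others follow.

Satisfiable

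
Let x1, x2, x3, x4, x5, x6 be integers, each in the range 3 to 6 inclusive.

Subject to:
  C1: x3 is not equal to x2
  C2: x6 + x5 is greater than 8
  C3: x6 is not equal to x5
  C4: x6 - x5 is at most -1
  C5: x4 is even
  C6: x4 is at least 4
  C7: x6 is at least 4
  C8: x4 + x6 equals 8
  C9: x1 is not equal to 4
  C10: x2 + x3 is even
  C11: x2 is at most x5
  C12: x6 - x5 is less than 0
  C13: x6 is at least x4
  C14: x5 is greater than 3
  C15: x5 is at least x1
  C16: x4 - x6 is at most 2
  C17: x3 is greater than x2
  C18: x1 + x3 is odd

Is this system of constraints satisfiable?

Try x1 = 5, x2 = 4, x3 = 6, x4 = 4, x5 = 5, x6 = 4.
Check constraint 2: x6 + x5 = 9; constraint 4: x6 - x5 = -1. The remaining constraints are straightforward to verify.

Satisfiable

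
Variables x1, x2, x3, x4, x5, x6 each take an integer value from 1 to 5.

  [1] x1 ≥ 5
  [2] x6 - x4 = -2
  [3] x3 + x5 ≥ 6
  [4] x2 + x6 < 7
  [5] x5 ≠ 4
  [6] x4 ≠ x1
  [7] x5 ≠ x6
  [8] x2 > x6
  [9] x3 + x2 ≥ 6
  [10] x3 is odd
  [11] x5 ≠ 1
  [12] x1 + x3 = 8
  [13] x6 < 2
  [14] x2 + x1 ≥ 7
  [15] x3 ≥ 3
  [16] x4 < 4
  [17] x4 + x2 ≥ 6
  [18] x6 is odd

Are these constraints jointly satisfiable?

Satisfiable

The assignment x1 = 5, x2 = 3, x3 = 3, x4 = 3, x5 = 3, x6 = 1 works:
  constraint 2 holds since x6 - x4 = -2.
  constraint 3 holds since x3 + x5 = 6.
The rest check out directly.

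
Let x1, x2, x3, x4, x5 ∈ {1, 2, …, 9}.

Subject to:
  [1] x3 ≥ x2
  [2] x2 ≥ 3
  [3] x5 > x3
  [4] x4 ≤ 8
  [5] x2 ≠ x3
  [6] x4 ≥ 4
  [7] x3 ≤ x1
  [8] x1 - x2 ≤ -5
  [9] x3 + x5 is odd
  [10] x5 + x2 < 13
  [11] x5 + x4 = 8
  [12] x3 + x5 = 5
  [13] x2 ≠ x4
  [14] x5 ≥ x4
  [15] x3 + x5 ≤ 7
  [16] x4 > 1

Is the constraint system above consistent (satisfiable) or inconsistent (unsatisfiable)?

From constraints 1 and 2: x3 ≥ x2 ≥ 3. From constraints 6 and 14: x5 ≥ x4 ≥ 4. Hence x3 + x5 ≥ 7. But constraint 12 requires x3 + x5 = 5, and 5 < 7. Contradiction.

Unsatisfiable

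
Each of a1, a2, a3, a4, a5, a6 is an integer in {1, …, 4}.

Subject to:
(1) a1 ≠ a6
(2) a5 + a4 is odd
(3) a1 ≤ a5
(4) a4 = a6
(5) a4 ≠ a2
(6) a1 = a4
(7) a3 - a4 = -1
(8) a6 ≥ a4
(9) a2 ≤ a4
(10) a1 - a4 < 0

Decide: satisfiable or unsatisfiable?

From constraints 4 and 6, a1 = a4 = a6, so a1 = a6. But constraint 1 says a1 ≠ a6. Contradiction.

Unsatisfiable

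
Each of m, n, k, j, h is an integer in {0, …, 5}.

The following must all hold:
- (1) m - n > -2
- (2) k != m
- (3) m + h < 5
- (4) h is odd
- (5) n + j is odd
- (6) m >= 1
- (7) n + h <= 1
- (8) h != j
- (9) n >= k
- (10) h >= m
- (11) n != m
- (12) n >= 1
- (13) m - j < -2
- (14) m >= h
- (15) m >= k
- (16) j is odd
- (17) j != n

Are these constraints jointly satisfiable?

Unsatisfiable

From constraint 12: n ≥ 1. From constraints 6 and 10: h ≥ m ≥ 1. Hence n + h ≥ 2. But constraint 7 requires n + h ≤ 1, and 1 < 2. Contradiction.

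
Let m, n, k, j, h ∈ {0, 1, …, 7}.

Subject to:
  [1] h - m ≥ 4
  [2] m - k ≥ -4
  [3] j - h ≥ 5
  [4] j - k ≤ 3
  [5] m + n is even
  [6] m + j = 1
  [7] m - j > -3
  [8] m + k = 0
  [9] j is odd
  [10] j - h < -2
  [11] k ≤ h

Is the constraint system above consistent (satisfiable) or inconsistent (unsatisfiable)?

Unsatisfiable

Constraints 1, 2, 3, and 4 give h − m ≥ 4, m − k ≥ -4, k − j ≥ -3, j − h ≥ 5.
Adding all 4 inequalities: the left sides telescope to 0, and the right sides sum to 4 + (-4) + (-3) + 5 = 2. So 0 ≥ 2, which is false.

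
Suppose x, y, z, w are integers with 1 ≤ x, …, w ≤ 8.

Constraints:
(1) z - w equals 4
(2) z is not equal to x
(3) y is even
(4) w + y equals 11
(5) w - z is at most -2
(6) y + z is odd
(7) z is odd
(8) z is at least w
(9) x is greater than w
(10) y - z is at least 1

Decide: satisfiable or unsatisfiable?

Satisfiable

Setting (x, y, z, w) = (8, 8, 7, 3) satisfies everything: constraint 1: z - w = 4; constraint 4: w + y = 11, and the others follow.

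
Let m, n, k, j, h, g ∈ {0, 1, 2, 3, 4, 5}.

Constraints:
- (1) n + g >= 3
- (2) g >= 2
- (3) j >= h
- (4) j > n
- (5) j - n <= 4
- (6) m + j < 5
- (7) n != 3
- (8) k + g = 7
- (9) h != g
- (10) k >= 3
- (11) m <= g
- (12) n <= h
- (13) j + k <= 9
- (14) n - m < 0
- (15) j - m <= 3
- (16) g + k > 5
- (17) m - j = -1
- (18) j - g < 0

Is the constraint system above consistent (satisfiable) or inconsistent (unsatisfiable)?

Setting (m, n, k, j, h, g) = (1, 0, 4, 2, 2, 3) satisfies everything: constraint 1: n + g = 3; constraint 5: j - n = 2; constraint 6: m + j = 3, and the others follow.

Satisfiable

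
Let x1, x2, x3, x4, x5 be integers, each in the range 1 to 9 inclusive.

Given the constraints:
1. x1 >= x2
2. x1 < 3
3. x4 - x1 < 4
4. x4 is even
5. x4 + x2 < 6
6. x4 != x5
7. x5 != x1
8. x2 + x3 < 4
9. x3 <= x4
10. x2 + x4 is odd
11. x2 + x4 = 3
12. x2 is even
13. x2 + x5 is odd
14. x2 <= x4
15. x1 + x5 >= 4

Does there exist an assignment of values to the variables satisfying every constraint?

Unsatisfiable

Constraint 12 makes x2 even and constraint 4 makes x4 even, so x2 + x4 must be even. Constraint 10 says x2 + x4 is odd — contradiction.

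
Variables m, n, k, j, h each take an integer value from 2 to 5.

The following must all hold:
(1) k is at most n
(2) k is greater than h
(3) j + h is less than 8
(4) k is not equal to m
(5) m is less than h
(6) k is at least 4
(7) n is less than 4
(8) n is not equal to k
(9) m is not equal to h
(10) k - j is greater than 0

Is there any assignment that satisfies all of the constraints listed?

Unsatisfiable

From constraints 1 and 6: n ≥ k and k ≥ 4, so n ≥ 4. From constraint 7: n ≤ 3. But 3 < 4, so no value of n works.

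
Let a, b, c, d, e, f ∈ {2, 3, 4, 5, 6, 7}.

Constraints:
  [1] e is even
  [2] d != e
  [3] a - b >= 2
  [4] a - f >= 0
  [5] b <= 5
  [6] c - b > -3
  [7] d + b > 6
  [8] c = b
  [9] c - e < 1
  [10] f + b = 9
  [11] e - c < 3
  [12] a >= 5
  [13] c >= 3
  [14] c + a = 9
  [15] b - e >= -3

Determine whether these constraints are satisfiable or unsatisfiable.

The assignment a = 6, b = 3, c = 3, d = 6, e = 4, f = 6 works:
  constraint 3 holds since a - b = 3.
  constraint 4 holds since a - f = 0.
The rest check out directly.

Satisfiable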